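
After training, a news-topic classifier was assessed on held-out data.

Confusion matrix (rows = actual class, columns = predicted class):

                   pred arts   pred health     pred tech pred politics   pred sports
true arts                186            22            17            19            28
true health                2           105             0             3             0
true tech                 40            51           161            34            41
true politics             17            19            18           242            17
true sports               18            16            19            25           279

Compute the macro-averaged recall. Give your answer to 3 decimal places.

Per-class recall (TP/(TP+FN)):
  arts: TP=186, FN=22+17+19+28=86 → 186/272 = 0.6838
  health: TP=105, FN=2+0+3+0=5 → 105/110 = 0.9545
  tech: TP=161, FN=40+51+34+41=166 → 161/327 = 0.4924
  politics: TP=242, FN=17+19+18+17=71 → 242/313 = 0.7732
  sports: TP=279, FN=18+16+19+25=78 → 279/357 = 0.7815
Macro-recall = mean = (0.6838 + 0.9545 + 0.4924 + 0.7732 + 0.7815) / 5 = 0.737

0.737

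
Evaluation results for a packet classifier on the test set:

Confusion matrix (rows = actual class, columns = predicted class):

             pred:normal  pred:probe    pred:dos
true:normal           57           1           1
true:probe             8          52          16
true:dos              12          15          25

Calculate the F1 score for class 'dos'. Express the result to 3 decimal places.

0.532

Take TP from the diagonal, FP from the rest of the 'dos' prediction marginal, FN from the rest of the 'dos' actual marginal.
F1 score = 2·TP/(2·TP+FP+FN).
dos: TP=25, FP=1+16=17, FN=12+15=27 → 50/94 = 0.5319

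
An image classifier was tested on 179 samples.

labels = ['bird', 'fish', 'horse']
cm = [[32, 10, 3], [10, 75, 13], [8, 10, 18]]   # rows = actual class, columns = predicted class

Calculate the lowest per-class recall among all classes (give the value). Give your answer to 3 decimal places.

Per-class recall (TP/(TP+FN)):
  bird: TP=32, FN=10+3=13 → 32/45 = 0.7111
  fish: TP=75, FN=10+13=23 → 75/98 = 0.7653
  horse: TP=18, FN=8+10=18 → 18/36 = 0.5000
Lowest is class 'horse' with recall = 0.500.

0.500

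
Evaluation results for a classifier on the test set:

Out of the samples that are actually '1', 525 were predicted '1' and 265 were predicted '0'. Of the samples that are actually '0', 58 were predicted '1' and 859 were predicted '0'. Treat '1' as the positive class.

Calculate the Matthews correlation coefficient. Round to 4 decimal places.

0.6322

MCC = (TP·TN − FP·FN) / √((TP+FP)(TP+FN)(TN+FP)(TN+FN))
Numerator = 525·859 − 58·265 = 435605
Denominator = √(583·790·917·1124) = √474713183560 = 688994.3277
MCC = 435605 / 688994.3277 = 0.6322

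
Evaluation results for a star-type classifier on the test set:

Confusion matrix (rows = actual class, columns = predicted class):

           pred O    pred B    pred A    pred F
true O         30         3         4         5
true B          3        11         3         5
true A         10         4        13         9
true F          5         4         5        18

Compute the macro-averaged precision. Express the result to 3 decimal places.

Per-class precision (TP/(TP+FP)):
  O: TP=30, FP=3+10+5=18 → 30/48 = 0.6250
  B: TP=11, FP=3+4+4=11 → 11/22 = 0.5000
  A: TP=13, FP=4+3+5=12 → 13/25 = 0.5200
  F: TP=18, FP=5+5+9=19 → 18/37 = 0.4865
Macro-precision = mean = (0.6250 + 0.5000 + 0.5200 + 0.4865) / 4 = 0.533

0.533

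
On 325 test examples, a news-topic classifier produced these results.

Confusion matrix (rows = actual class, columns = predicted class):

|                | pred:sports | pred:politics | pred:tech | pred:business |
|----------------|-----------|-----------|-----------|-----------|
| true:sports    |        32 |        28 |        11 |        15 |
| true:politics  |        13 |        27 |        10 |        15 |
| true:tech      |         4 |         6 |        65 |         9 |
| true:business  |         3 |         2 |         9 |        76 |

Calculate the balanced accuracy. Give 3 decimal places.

0.601

Balanced accuracy = mean of per-class recall.
  sports: recall = 32/86 = 0.3721
  politics: recall = 27/65 = 0.4154
  tech: recall = 65/84 = 0.7738
  business: recall = 76/90 = 0.8444
Mean = (0.3721 + 0.4154 + 0.7738 + 0.8444) / 4 = 0.601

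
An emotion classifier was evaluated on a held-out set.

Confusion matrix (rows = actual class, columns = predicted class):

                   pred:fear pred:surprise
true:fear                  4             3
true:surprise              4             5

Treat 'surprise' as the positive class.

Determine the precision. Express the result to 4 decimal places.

Precision = TP/(TP+FP) = 5/(5+3) = 5/8 = 0.6250

0.6250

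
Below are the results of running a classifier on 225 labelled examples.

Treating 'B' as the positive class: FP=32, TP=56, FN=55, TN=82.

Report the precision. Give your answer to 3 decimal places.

0.636

Precision = TP/(TP+FP) = 56/(56+32) = 56/88 = 0.636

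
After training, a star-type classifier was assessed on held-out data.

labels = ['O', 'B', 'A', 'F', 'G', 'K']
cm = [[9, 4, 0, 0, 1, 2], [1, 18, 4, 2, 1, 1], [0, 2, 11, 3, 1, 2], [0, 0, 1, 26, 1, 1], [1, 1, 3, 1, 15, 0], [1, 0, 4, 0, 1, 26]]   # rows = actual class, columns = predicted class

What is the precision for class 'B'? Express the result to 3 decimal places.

precision = TP/(TP+FP).
B: TP=18, FP=4+2+0+1+0=7 → 18/25 = 0.7200

0.720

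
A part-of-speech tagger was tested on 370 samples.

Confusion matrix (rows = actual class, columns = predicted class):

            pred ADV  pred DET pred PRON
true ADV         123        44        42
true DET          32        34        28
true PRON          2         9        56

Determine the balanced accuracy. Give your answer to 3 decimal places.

Balanced accuracy = mean of per-class recall.
  ADV: recall = 123/209 = 0.5885
  DET: recall = 34/94 = 0.3617
  PRON: recall = 56/67 = 0.8358
Mean = (0.5885 + 0.3617 + 0.8358) / 3 = 0.595

0.595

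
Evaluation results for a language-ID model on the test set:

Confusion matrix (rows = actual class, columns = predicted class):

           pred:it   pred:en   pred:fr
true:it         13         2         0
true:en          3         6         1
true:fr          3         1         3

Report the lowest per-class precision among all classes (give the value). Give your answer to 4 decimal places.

Per-class precision (TP/(TP+FP)):
  it: TP=13, FP=3+3=6 → 13/19 = 0.68421
  en: TP=6, FP=2+1=3 → 6/9 = 0.66667
  fr: TP=3, FP=0+1=1 → 3/4 = 0.75000
Lowest is class 'en' with precision = 0.6667.

0.6667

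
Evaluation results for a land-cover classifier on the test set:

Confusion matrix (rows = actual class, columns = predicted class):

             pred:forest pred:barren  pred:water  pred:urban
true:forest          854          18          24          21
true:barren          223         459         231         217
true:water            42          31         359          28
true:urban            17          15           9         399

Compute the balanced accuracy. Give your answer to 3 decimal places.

0.756

Balanced accuracy = mean of per-class recall.
  forest: recall = 854/917 = 0.9313
  barren: recall = 459/1130 = 0.4062
  water: recall = 359/460 = 0.7804
  urban: recall = 399/440 = 0.9068
Mean = (0.9313 + 0.4062 + 0.7804 + 0.9068) / 4 = 0.756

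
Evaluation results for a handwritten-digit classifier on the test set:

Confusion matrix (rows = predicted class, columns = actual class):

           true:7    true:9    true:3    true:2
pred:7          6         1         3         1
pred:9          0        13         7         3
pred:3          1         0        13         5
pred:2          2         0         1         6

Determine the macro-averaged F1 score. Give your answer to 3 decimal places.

Per-class F1 score (2·TP/(2·TP+FP+FN)):
  7: TP=6, FP=1+3+1=5, FN=0+1+2=3 → 12/20 = 0.6000
  9: TP=13, FP=0+7+3=10, FN=1+0+0=1 → 26/37 = 0.7027
  3: TP=13, FP=1+0+5=6, FN=3+7+1=11 → 26/43 = 0.6047
  2: TP=6, FP=2+0+1=3, FN=1+3+5=9 → 12/24 = 0.5000
Macro-F1 score = mean = (0.6000 + 0.7027 + 0.6047 + 0.5000) / 4 = 0.602

0.602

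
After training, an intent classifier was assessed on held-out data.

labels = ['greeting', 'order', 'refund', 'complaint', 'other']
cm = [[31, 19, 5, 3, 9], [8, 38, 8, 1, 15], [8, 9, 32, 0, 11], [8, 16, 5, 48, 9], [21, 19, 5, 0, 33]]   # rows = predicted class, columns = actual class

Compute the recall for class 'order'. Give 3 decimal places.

0.376

Take TP from the diagonal, FP from the rest of the 'order' prediction marginal, FN from the rest of the 'order' actual marginal.
recall = TP/(TP+FN).
order: TP=38, FN=19+9+16+19=63 → 38/101 = 0.3762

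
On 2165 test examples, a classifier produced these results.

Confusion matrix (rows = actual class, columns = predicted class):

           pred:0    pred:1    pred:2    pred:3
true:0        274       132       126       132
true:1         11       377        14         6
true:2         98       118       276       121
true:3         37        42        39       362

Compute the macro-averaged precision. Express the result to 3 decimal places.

Per-class precision (TP/(TP+FP)):
  0: TP=274, FP=11+98+37=146 → 274/420 = 0.6524
  1: TP=377, FP=132+118+42=292 → 377/669 = 0.5635
  2: TP=276, FP=126+14+39=179 → 276/455 = 0.6066
  3: TP=362, FP=132+6+121=259 → 362/621 = 0.5829
Macro-precision = mean = (0.6524 + 0.5635 + 0.6066 + 0.5829) / 4 = 0.601

0.601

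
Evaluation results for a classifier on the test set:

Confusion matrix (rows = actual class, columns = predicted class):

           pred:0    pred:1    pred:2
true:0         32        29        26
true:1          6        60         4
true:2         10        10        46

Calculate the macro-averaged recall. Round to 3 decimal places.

Per-class recall (TP/(TP+FN)):
  0: TP=32, FN=29+26=55 → 32/87 = 0.3678
  1: TP=60, FN=6+4=10 → 60/70 = 0.8571
  2: TP=46, FN=10+10=20 → 46/66 = 0.6970
Macro-recall = mean = (0.3678 + 0.8571 + 0.6970) / 3 = 0.641

0.641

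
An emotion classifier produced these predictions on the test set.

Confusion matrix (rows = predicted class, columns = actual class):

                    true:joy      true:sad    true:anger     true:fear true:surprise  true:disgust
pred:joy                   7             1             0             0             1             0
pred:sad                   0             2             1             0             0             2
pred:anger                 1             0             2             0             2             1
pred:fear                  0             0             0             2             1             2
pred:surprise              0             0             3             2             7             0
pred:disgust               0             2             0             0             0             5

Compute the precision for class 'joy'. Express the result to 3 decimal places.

Treat 'joy' as positive and all other classes as negative.
precision = TP/(TP+FP).
joy: TP=7, FP=1+0+0+1+0=2 → 7/9 = 0.7778

0.778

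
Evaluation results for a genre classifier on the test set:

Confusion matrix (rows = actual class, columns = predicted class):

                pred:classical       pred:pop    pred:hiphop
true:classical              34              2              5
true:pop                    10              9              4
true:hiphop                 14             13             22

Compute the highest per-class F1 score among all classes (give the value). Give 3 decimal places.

0.687

Per-class F1 score (2·TP/(2·TP+FP+FN)):
  classical: TP=34, FP=10+14=24, FN=2+5=7 → 68/99 = 0.6869
  pop: TP=9, FP=2+13=15, FN=10+4=14 → 18/47 = 0.3830
  hiphop: TP=22, FP=5+4=9, FN=14+13=27 → 44/80 = 0.5500
Highest is class 'classical' with F1 score = 0.687.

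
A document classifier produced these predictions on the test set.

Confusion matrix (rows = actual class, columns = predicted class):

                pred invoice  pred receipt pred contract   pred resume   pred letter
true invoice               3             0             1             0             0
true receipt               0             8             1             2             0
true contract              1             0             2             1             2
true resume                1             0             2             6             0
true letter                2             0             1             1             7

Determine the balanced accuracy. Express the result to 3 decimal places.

0.623

Balanced accuracy = mean of per-class recall.
  invoice: recall = 3/4 = 0.7500
  receipt: recall = 8/11 = 0.7273
  contract: recall = 2/6 = 0.3333
  resume: recall = 6/9 = 0.6667
  letter: recall = 7/11 = 0.6364
Mean = (0.7500 + 0.7273 + 0.3333 + 0.6667 + 0.6364) / 5 = 0.623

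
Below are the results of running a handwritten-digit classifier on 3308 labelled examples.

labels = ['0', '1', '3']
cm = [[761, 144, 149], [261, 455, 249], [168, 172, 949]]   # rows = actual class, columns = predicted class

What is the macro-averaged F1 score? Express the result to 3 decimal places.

0.641

Per-class F1 score (2·TP/(2·TP+FP+FN)):
  0: TP=761, FP=261+168=429, FN=144+149=293 → 1522/2244 = 0.6783
  1: TP=455, FP=144+172=316, FN=261+249=510 → 910/1736 = 0.5242
  3: TP=949, FP=149+249=398, FN=168+172=340 → 1898/2636 = 0.7200
Macro-F1 score = mean = (0.6783 + 0.5242 + 0.7200) / 3 = 0.641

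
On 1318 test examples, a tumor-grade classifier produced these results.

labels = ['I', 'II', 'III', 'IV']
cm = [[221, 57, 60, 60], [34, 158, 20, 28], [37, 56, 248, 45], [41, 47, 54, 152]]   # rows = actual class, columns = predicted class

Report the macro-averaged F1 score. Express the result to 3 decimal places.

0.585

Per-class F1 score (2·TP/(2·TP+FP+FN)):
  I: TP=221, FP=34+37+41=112, FN=57+60+60=177 → 442/731 = 0.6047
  II: TP=158, FP=57+56+47=160, FN=34+20+28=82 → 316/558 = 0.5663
  III: TP=248, FP=60+20+54=134, FN=37+56+45=138 → 496/768 = 0.6458
  IV: TP=152, FP=60+28+45=133, FN=41+47+54=142 → 304/579 = 0.5250
Macro-F1 score = mean = (0.6047 + 0.5663 + 0.6458 + 0.5250) / 4 = 0.585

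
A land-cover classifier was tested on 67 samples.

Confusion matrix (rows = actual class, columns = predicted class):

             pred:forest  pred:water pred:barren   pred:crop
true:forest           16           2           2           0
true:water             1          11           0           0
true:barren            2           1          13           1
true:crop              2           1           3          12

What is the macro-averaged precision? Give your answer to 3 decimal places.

Per-class precision (TP/(TP+FP)):
  forest: TP=16, FP=1+2+2=5 → 16/21 = 0.7619
  water: TP=11, FP=2+1+1=4 → 11/15 = 0.7333
  barren: TP=13, FP=2+0+3=5 → 13/18 = 0.7222
  crop: TP=12, FP=0+0+1=1 → 12/13 = 0.9231
Macro-precision = mean = (0.7619 + 0.7333 + 0.7222 + 0.9231) / 4 = 0.785

0.785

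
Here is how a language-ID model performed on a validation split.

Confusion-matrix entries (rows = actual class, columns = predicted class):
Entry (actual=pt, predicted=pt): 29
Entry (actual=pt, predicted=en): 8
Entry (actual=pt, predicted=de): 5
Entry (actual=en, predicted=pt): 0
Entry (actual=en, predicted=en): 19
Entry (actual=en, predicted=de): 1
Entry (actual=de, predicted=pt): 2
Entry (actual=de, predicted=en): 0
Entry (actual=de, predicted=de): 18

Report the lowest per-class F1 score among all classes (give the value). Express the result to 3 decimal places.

Per-class F1 score (2·TP/(2·TP+FP+FN)):
  pt: TP=29, FP=0+2=2, FN=8+5=13 → 58/73 = 0.7945
  en: TP=19, FP=8+0=8, FN=0+1=1 → 38/47 = 0.8085
  de: TP=18, FP=5+1=6, FN=2+0=2 → 36/44 = 0.8182
Lowest is class 'pt' with F1 score = 0.795.

0.795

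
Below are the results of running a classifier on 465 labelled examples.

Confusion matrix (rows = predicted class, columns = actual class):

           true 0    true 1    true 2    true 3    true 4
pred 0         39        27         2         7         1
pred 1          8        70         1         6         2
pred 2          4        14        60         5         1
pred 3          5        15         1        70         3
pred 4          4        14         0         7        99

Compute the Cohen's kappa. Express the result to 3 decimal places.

0.657

Observed agreement pₒ = trace/N = 338/465 = 0.7269
Expected agreement pₑ = Σ (rowᵢ·colᵢ)/N² = (60·76 + 140·87 + 64·84 + 95·94 + 106·124)/465² = 0.2044
κ = (pₒ − pₑ)/(1 − pₑ) = (0.7269 − 0.2044)/(1 − 0.2044) = 0.657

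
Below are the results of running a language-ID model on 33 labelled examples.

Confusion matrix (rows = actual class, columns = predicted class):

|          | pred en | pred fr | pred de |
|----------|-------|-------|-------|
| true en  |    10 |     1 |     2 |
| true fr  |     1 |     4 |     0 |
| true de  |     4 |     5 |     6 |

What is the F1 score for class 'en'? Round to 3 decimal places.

0.714

One-vs-rest for 'en': TP = diagonal; FP = other classes predicted 'en'; FN = 'en' predicted as other.
F1 score = 2·TP/(2·TP+FP+FN).
en: TP=10, FP=1+4=5, FN=1+2=3 → 20/28 = 0.7143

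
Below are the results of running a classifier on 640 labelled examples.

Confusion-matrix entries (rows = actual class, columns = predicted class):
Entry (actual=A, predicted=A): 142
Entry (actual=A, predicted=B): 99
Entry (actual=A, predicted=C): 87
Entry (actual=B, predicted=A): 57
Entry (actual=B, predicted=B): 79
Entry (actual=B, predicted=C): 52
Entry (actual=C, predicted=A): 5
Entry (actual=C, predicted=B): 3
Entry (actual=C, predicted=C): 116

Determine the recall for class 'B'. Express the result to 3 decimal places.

Treat 'B' as positive and all other classes as negative.
recall = TP/(TP+FN).
B: TP=79, FN=57+52=109 → 79/188 = 0.4202

0.420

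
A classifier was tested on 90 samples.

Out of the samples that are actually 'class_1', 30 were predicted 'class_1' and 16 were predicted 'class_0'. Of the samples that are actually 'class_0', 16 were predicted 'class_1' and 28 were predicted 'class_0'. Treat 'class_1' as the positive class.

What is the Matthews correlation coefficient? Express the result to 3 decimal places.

MCC = (TP·TN − FP·FN) / √((TP+FP)(TP+FN)(TN+FP)(TN+FN))
Numerator = 30·28 − 16·16 = 584
Denominator = √(46·46·44·44) = √4096576 = 2024.0000
MCC = 584 / 2024.0000 = 0.289

0.289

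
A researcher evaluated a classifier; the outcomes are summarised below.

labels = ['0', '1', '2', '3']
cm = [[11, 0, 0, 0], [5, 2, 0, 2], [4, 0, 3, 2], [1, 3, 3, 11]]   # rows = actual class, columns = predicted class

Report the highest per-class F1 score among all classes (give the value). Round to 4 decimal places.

Per-class F1 score (2·TP/(2·TP+FP+FN)):
  0: TP=11, FP=5+4+1=10, FN=0+0+0=0 → 22/32 = 0.68750
  1: TP=2, FP=0+0+3=3, FN=5+0+2=7 → 4/14 = 0.28571
  2: TP=3, FP=0+0+3=3, FN=4+0+2=6 → 6/15 = 0.40000
  3: TP=11, FP=0+2+2=4, FN=1+3+3=7 → 22/33 = 0.66667
Highest is class '0' with F1 score = 0.6875.

0.6875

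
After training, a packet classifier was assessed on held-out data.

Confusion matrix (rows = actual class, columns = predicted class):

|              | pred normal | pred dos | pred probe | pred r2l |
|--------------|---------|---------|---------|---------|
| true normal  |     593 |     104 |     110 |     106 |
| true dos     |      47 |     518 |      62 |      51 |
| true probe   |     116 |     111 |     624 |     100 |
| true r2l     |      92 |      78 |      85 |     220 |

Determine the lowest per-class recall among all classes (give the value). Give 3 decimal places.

0.463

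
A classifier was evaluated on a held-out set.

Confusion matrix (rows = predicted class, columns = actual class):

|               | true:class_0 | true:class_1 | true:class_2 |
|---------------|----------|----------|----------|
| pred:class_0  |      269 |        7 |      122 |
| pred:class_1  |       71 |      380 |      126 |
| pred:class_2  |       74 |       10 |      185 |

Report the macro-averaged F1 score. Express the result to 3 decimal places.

Per-class F1 score (2·TP/(2·TP+FP+FN)):
  class_0: TP=269, FP=7+122=129, FN=71+74=145 → 538/812 = 0.6626
  class_1: TP=380, FP=71+126=197, FN=7+10=17 → 760/974 = 0.7803
  class_2: TP=185, FP=74+10=84, FN=122+126=248 → 370/702 = 0.5271
Macro-F1 score = mean = (0.6626 + 0.7803 + 0.5271) / 3 = 0.657

0.657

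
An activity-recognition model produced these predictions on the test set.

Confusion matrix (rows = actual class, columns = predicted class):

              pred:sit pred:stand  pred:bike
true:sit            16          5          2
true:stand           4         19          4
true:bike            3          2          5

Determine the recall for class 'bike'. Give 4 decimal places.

0.5000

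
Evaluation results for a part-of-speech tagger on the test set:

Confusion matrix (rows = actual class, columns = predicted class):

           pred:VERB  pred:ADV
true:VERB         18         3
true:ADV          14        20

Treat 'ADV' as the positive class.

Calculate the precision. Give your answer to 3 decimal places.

0.870

Precision = TP/(TP+FP) = 20/(20+3) = 20/23 = 0.870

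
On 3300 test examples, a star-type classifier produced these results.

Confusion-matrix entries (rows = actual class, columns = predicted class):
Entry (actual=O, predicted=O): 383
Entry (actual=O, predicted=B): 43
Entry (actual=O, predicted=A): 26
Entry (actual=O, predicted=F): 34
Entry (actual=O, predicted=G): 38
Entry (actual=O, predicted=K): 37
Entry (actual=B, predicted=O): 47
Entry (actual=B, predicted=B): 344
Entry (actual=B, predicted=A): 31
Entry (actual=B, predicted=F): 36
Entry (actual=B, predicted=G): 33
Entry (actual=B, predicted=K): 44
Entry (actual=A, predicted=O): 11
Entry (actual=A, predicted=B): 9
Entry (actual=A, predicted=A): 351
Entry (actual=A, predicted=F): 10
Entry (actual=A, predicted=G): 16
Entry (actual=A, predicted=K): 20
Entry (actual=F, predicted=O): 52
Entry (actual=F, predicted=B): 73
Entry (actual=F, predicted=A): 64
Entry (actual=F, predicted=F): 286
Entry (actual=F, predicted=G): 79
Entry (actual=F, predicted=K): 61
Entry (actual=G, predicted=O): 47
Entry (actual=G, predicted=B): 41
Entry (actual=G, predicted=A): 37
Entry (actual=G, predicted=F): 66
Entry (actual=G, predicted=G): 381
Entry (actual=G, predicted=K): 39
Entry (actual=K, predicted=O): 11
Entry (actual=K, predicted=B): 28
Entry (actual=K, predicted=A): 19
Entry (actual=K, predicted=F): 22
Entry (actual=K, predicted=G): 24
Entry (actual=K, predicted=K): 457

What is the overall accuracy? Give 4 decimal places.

0.6673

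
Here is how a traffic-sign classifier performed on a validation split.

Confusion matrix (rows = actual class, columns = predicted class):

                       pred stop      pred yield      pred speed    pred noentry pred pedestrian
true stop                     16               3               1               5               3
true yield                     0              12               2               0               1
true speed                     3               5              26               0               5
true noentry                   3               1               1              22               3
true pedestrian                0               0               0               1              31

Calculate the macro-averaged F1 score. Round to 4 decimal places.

Per-class F1 score (2·TP/(2·TP+FP+FN)):
  stop: TP=16, FP=0+3+3+0=6, FN=3+1+5+3=12 → 32/50 = 0.64000
  yield: TP=12, FP=3+5+1+0=9, FN=0+2+0+1=3 → 24/36 = 0.66667
  speed: TP=26, FP=1+2+1+0=4, FN=3+5+0+5=13 → 52/69 = 0.75362
  noentry: TP=22, FP=5+0+0+1=6, FN=3+1+1+3=8 → 44/58 = 0.75862
  pedestrian: TP=31, FP=3+1+5+3=12, FN=0+0+0+1=1 → 62/75 = 0.82667
Macro-F1 score = mean = (0.64000 + 0.66667 + 0.75362 + 0.75862 + 0.82667) / 5 = 0.7291

0.7291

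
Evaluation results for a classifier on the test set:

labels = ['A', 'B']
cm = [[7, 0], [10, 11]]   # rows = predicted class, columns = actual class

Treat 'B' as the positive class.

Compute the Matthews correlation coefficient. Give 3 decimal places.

MCC = (TP·TN − FP·FN) / √((TP+FP)(TP+FN)(TN+FP)(TN+FN))
Numerator = 11·7 − 10·0 = 77
Denominator = √(21·11·17·7) = √27489 = 165.7981
MCC = 77 / 165.7981 = 0.464

0.464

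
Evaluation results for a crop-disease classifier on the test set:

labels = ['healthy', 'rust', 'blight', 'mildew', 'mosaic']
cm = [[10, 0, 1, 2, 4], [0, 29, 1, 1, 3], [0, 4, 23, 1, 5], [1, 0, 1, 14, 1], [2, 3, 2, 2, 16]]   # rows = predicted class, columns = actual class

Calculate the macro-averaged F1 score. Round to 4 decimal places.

Per-class F1 score (2·TP/(2·TP+FP+FN)):
  healthy: TP=10, FP=0+1+2+4=7, FN=0+0+1+2=3 → 20/30 = 0.66667
  rust: TP=29, FP=0+1+1+3=5, FN=0+4+0+3=7 → 58/70 = 0.82857
  blight: TP=23, FP=0+4+1+5=10, FN=1+1+1+2=5 → 46/61 = 0.75410
  mildew: TP=14, FP=1+0+1+1=3, FN=2+1+1+2=6 → 28/37 = 0.75676
  mosaic: TP=16, FP=2+3+2+2=9, FN=4+3+5+1=13 → 32/54 = 0.59259
Macro-F1 score = mean = (0.66667 + 0.82857 + 0.75410 + 0.75676 + 0.59259) / 5 = 0.7197

0.7197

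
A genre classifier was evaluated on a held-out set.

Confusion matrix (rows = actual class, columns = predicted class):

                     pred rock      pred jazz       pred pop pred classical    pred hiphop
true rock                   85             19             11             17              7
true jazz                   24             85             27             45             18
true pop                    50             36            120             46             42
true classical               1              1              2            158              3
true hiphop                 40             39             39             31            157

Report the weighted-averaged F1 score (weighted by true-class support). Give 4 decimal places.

Per-class F1 score (2·TP/(2·TP+FP+FN)):
  rock: TP=85, FP=24+50+1+40=115, FN=19+11+17+7=54 → 170/339 = 0.50147
  jazz: TP=85, FP=19+36+1+39=95, FN=24+27+45+18=114 → 170/379 = 0.44855
  pop: TP=120, FP=11+27+2+39=79, FN=50+36+46+42=174 → 240/493 = 0.48682
  classical: TP=158, FP=17+45+46+31=139, FN=1+1+2+3=7 → 316/462 = 0.68398
  hiphop: TP=157, FP=7+18+42+3=70, FN=40+39+39+31=149 → 314/533 = 0.58912
Weighted-F1 score = Σ (supportᵢ/N)·F1 scoreᵢ with N=1103: (139/1103)·0.50147 + (199/1103)·0.44855 + (294/1103)·0.48682 + (165/1103)·0.68398 + (306/1103)·0.58912 = 0.5396

0.5396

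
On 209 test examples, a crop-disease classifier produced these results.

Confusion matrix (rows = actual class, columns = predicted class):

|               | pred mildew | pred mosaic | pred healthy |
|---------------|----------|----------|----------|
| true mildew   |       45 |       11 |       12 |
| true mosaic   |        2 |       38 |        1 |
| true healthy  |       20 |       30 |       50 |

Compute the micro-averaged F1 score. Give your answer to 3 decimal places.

Micro-averaging pools counts across classes: ΣTP=133, ΣFP=76, ΣFN=76.
Micro-F1 score = 2·TP/(2·TP+FP+FN) on pooled counts = 0.636 (equals overall accuracy in single-label multiclass).

0.636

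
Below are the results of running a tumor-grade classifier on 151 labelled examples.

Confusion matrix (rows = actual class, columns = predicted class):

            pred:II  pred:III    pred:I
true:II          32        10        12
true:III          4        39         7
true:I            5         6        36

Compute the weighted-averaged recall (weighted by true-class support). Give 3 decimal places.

Per-class recall (TP/(TP+FN)):
  II: TP=32, FN=10+12=22 → 32/54 = 0.5926
  III: TP=39, FN=4+7=11 → 39/50 = 0.7800
  I: TP=36, FN=5+6=11 → 36/47 = 0.7660
Weighted-recall = Σ (supportᵢ/N)·recallᵢ with N=151: (54/151)·0.5926 + (50/151)·0.7800 + (47/151)·0.7660 = 0.709

0.709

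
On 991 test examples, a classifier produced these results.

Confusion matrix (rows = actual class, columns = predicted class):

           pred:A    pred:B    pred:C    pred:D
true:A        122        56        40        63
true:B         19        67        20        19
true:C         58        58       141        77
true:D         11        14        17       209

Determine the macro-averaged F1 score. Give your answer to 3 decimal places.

0.525

Per-class F1 score (2·TP/(2·TP+FP+FN)):
  A: TP=122, FP=19+58+11=88, FN=56+40+63=159 → 244/491 = 0.4969
  B: TP=67, FP=56+58+14=128, FN=19+20+19=58 → 134/320 = 0.4188
  C: TP=141, FP=40+20+17=77, FN=58+58+77=193 → 282/552 = 0.5109
  D: TP=209, FP=63+19+77=159, FN=11+14+17=42 → 418/619 = 0.6753
Macro-F1 score = mean = (0.4969 + 0.4188 + 0.5109 + 0.6753) / 4 = 0.525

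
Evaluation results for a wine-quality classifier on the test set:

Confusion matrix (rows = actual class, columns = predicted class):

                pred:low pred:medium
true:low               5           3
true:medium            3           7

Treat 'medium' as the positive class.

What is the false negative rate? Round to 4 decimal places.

FNR = FN/(FN+TP) = 3/(3+7) = 0.3000

0.3000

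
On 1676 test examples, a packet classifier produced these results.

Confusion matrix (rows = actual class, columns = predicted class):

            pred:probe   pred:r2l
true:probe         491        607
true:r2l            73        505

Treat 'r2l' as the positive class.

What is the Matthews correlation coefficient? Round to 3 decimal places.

MCC = (TP·TN − FP·FN) / √((TP+FP)(TP+FN)(TN+FP)(TN+FN))
Numerator = 505·491 − 607·73 = 203644
Denominator = √(1112·578·1098·564) = √398028408192 = 630894.9264
MCC = 203644 / 630894.9264 = 0.323

0.323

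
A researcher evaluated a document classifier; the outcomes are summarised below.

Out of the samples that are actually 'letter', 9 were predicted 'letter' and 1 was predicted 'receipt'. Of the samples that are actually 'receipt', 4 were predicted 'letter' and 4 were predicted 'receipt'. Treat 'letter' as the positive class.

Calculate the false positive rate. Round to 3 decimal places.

FPR = FP/(FP+TN) = 4/(4+4) = 0.500

0.500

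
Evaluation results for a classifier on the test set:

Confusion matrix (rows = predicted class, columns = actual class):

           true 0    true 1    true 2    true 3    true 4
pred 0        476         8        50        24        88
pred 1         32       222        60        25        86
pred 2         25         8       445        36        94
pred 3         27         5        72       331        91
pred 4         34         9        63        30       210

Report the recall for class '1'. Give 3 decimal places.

0.881

recall = TP/(TP+FN).
1: TP=222, FN=8+8+5+9=30 → 222/252 = 0.8810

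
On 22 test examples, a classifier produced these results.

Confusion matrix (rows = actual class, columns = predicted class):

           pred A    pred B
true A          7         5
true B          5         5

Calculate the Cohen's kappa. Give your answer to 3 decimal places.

Observed agreement pₒ = trace/N = 12/22 = 0.5455
Expected agreement pₑ = Σ (rowᵢ·colᵢ)/N² = (12·12 + 10·10)/22² = 0.5041
κ = (pₒ − pₑ)/(1 − pₑ) = (0.5455 − 0.5041)/(1 − 0.5041) = 0.083

0.083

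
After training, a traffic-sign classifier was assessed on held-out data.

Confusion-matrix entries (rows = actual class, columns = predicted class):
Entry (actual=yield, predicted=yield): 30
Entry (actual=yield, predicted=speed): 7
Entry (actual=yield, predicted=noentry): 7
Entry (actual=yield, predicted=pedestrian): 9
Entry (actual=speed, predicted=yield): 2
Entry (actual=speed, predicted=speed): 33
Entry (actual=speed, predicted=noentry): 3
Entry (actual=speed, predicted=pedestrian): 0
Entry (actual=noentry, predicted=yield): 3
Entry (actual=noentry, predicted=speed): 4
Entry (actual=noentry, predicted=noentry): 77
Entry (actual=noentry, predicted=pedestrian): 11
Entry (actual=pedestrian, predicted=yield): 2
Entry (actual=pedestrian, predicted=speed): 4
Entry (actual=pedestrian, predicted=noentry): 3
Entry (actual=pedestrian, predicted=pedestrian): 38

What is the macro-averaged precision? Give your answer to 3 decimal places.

0.752

Per-class precision (TP/(TP+FP)):
  yield: TP=30, FP=2+3+2=7 → 30/37 = 0.8108
  speed: TP=33, FP=7+4+4=15 → 33/48 = 0.6875
  noentry: TP=77, FP=7+3+3=13 → 77/90 = 0.8556
  pedestrian: TP=38, FP=9+0+11=20 → 38/58 = 0.6552
Macro-precision = mean = (0.8108 + 0.6875 + 0.8556 + 0.6552) / 4 = 0.752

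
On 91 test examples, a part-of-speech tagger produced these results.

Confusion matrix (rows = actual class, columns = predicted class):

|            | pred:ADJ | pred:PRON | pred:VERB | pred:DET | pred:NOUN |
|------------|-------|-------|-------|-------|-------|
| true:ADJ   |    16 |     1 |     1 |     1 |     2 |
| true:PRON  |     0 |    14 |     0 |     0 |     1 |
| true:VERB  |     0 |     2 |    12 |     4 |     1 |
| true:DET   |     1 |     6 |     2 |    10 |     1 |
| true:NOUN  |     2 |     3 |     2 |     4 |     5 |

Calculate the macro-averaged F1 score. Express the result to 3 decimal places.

Per-class F1 score (2·TP/(2·TP+FP+FN)):
  ADJ: TP=16, FP=0+0+1+2=3, FN=1+1+1+2=5 → 32/40 = 0.8000
  PRON: TP=14, FP=1+2+6+3=12, FN=0+0+0+1=1 → 28/41 = 0.6829
  VERB: TP=12, FP=1+0+2+2=5, FN=0+2+4+1=7 → 24/36 = 0.6667
  DET: TP=10, FP=1+0+4+4=9, FN=1+6+2+1=10 → 20/39 = 0.5128
  NOUN: TP=5, FP=2+1+1+1=5, FN=2+3+2+4=11 → 10/26 = 0.3846
Macro-F1 score = mean = (0.8000 + 0.6829 + 0.6667 + 0.5128 + 0.3846) / 5 = 0.609

0.609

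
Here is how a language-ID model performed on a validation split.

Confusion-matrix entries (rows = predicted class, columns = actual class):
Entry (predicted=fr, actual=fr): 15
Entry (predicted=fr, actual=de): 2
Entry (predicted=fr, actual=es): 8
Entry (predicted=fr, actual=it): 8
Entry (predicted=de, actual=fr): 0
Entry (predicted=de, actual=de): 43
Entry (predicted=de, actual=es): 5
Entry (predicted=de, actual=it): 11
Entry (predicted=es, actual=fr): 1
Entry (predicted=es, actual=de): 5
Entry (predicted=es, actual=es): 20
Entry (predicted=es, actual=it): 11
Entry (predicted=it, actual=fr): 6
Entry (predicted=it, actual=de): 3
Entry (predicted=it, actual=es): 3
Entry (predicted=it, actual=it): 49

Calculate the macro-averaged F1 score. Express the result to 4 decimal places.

0.6403

Per-class F1 score (2·TP/(2·TP+FP+FN)):
  fr: TP=15, FP=2+8+8=18, FN=0+1+6=7 → 30/55 = 0.54545
  de: TP=43, FP=0+5+11=16, FN=2+5+3=10 → 86/112 = 0.76786
  es: TP=20, FP=1+5+11=17, FN=8+5+3=16 → 40/73 = 0.54795
  it: TP=49, FP=6+3+3=12, FN=8+11+11=30 → 98/140 = 0.70000
Macro-F1 score = mean = (0.54545 + 0.76786 + 0.54795 + 0.70000) / 4 = 0.6403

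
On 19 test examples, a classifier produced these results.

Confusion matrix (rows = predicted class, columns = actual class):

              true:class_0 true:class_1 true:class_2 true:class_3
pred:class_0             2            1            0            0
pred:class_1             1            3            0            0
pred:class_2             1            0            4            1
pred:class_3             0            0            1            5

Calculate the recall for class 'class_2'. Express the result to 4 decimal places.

0.8000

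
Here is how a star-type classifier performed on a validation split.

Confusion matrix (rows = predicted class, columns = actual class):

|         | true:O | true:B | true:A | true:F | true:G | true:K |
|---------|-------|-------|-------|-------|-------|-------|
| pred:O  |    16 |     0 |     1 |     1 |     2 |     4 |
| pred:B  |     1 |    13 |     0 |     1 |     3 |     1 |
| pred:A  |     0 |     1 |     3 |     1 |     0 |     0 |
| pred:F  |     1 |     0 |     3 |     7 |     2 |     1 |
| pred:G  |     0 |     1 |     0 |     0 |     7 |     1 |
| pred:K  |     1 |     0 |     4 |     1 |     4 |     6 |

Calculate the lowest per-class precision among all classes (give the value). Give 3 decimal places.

Per-class precision (TP/(TP+FP)):
  O: TP=16, FP=0+1+1+2+4=8 → 16/24 = 0.6667
  B: TP=13, FP=1+0+1+3+1=6 → 13/19 = 0.6842
  A: TP=3, FP=0+1+1+0+0=2 → 3/5 = 0.6000
  F: TP=7, FP=1+0+3+2+1=7 → 7/14 = 0.5000
  G: TP=7, FP=0+1+0+0+1=2 → 7/9 = 0.7778
  K: TP=6, FP=1+0+4+1+4=10 → 6/16 = 0.3750
Lowest is class 'K' with precision = 0.375.

0.375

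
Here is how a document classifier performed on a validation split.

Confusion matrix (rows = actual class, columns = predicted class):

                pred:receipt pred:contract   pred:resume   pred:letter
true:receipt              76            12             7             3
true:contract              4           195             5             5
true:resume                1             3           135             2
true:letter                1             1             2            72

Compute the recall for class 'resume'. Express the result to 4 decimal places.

0.9574

Treat 'resume' as positive and all other classes as negative.
recall = TP/(TP+FN).
resume: TP=135, FN=1+3+2=6 → 135/141 = 0.95745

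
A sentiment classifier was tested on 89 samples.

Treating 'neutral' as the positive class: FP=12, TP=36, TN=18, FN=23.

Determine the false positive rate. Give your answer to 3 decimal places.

FPR = FP/(FP+TN) = 12/(12+18) = 0.400

0.400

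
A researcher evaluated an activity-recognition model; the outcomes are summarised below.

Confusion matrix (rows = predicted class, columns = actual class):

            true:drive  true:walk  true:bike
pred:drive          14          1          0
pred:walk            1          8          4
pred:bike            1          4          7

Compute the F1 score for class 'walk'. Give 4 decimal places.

One-vs-rest for 'walk': TP = diagonal; FP = other classes predicted 'walk'; FN = 'walk' predicted as other.
F1 score = 2·TP/(2·TP+FP+FN).
walk: TP=8, FP=1+4=5, FN=1+4=5 → 16/26 = 0.61538

0.6154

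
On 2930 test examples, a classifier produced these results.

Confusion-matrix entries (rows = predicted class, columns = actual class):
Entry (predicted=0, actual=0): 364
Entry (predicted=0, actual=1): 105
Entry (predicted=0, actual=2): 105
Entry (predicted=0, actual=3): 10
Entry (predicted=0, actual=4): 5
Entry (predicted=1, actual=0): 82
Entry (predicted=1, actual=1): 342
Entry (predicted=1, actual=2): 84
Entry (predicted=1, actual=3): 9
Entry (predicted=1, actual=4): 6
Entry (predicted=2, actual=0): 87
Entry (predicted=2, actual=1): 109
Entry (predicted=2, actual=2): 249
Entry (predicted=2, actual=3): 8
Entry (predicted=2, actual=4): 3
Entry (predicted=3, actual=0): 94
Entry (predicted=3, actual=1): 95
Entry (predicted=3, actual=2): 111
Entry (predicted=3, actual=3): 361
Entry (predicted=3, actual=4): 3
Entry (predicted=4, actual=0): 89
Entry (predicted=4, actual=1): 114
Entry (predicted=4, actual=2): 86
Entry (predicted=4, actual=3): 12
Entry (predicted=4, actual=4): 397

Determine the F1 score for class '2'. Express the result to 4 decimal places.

0.4565

One-vs-rest for '2': TP = diagonal; FP = other classes predicted '2'; FN = '2' predicted as other.
F1 score = 2·TP/(2·TP+FP+FN).
2: TP=249, FP=87+109+8+3=207, FN=105+84+111+86=386 → 498/1091 = 0.45646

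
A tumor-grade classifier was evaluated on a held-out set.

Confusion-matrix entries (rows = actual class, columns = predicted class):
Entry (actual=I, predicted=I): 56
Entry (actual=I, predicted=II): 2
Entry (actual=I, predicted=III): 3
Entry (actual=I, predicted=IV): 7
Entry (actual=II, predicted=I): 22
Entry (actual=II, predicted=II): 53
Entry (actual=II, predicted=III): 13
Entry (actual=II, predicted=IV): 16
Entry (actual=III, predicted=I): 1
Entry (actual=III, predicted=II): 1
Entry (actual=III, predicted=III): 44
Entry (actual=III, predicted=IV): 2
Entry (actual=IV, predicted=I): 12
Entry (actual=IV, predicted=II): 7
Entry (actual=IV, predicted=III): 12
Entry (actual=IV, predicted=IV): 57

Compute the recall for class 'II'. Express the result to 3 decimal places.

0.510

Treat 'II' as positive and all other classes as negative.
recall = TP/(TP+FN).
II: TP=53, FN=22+13+16=51 → 53/104 = 0.5096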